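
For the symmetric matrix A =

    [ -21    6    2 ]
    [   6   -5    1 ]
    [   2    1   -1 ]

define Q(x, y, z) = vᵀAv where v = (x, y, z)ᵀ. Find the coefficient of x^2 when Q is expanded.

The coefficient of x^2 is the diagonal entry A[1,1] = -21.

-21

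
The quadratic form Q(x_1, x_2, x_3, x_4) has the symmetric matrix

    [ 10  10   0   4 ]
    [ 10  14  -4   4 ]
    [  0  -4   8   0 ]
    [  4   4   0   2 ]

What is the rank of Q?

Congruent diagonalization of A (simultaneous row and column reduction) yields pivots 10, 4, 4, 2/5.
Counting signs: 4 positive.
The rank is the number of nonzero pivots: 4.

4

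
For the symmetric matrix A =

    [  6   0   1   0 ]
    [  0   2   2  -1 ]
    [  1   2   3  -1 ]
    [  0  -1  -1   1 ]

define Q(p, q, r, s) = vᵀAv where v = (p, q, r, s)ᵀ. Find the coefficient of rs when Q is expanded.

-2

The coefficient of rs is A[3,4] + A[4,3] = 2·(-1) = -2.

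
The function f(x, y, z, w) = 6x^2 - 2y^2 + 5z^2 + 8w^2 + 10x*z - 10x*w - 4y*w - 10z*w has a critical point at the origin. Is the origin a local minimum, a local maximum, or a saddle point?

saddle point

The Hessian at the origin is H = [[12, 0, 10, -10], [0, -4, 0, -4], [10, 0, 10, -10], [-10, -4, -10, 16]].
Congruent diagonalization of H (simultaneous row and column reduction) yields pivots 12, -4, 5/3, 10.
So there are 3 positive, 1 negative pivots.
H is indefinite, so the origin is a saddle point.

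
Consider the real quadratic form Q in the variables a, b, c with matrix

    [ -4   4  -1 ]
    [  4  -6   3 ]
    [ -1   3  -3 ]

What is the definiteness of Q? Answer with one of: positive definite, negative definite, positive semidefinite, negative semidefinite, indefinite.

negative definite

Congruent diagonalization of A (simultaneous row and column reduction) yields pivots -4, -2, -3/4.
That gives 3 negative pivots.
Hence Q is negative definite.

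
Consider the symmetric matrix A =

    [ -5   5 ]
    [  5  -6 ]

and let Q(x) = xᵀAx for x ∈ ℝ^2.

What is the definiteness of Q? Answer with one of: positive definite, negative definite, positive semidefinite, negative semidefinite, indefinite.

negative definite

Leading principal minors: Δ_1 = -5, Δ_2 = 5.
The signs alternate starting with Δ_1 < 0, so by Sylvester's criterion Q is negative definite.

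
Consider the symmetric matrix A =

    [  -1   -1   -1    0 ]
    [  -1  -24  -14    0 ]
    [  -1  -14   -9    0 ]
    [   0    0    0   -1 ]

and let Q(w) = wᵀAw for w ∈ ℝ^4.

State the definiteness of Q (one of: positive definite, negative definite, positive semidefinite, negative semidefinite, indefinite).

Congruent diagonalization of A (simultaneous row and column reduction) yields pivots -1, -23, -15/23, -1.
So there are 4 negative pivots.
Hence Q is negative definite.

negative definite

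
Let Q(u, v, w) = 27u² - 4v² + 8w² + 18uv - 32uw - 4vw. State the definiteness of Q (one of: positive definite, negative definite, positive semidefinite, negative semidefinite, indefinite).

indefinite

Write A = [[27, 9, -16], [9, -4, -2], [-16, -2, 8]].
Congruent diagonalization of A (simultaneous row and column reduction) yields pivots 27, -7, 20/189.
Counting signs: 2 positive, 1 negative.
Hence Q is indefinite.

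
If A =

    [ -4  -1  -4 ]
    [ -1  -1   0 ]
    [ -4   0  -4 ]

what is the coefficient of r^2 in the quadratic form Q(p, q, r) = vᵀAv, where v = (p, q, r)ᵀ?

-4

The coefficient of r^2 is the diagonal entry A[3,3] = -4.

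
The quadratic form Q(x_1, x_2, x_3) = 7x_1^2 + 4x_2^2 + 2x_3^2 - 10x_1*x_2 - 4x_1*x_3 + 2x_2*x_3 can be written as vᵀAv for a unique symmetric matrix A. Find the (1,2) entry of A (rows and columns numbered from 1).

The coefficient of x_1·x_2 in Q is -10. For a symmetric A this equals A[1,2] + A[2,1] = 2·A[1,2].
So A[1,2] = -10/2 = -5.

-5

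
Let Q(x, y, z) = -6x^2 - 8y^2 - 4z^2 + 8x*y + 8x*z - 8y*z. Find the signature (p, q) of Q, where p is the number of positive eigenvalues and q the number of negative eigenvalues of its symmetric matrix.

(0, 3)

The symmetric matrix is A = [[-6, 4, 4], [4, -8, -4], [4, -4, -4]].
Congruent diagonalization of A (simultaneous row and column reduction) yields pivots -6, -16/3, -1.
That gives 3 negative pivots.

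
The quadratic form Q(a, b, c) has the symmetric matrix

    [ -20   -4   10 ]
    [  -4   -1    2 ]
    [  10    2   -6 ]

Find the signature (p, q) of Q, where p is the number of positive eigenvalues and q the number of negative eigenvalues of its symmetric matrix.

Symmetric row and column elimination reduces A to a congruent diagonal form with pivots -20, -1/5, -1.
So there are 3 negative pivots.

(0, 3)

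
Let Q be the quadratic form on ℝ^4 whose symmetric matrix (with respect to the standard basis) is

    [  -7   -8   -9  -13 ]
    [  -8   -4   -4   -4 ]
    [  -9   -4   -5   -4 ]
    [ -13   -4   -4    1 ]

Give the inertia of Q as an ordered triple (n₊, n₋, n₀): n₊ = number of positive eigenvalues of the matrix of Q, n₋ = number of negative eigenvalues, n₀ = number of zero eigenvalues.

(2, 2, 0)

Applying the same elementary operations to the rows and columns of A produces a congruent diagonal matrix with entries -7, 36/7, -10/9, 5/2.
Counting signs: 2 positive, 2 negative.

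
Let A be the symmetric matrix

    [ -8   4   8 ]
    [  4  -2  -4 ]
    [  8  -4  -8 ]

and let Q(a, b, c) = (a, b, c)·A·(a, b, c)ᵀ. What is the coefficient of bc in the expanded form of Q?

The coefficient of bc is A[2,3] + A[3,2] = 2·(-4) = -8.

-8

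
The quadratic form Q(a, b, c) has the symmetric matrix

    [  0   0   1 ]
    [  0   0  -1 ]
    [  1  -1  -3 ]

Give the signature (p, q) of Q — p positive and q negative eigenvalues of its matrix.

(1, 1)

By Sylvester's law of inertia any congruent diagonalization of A has 1 positive, 1 negative and 1 zero entries.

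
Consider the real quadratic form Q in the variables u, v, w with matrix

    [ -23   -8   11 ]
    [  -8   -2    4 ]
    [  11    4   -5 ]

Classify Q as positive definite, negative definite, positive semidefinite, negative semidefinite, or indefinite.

indefinite

Row-reducing A symmetrically gives the diagonal entries -23, 18/23, 2/9.
That gives 2 positive, 1 negative pivots.
Hence Q is indefinite.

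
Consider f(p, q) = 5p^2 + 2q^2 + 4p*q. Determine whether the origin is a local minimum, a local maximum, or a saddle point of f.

local minimum

The Hessian at the origin is H = [[10, 4], [4, 4]].
det H = 10·4 − (4)² = 24 > 0 and H[1,1] = 10 > 0, so H is positive definite.
Therefore the origin is a local minimum.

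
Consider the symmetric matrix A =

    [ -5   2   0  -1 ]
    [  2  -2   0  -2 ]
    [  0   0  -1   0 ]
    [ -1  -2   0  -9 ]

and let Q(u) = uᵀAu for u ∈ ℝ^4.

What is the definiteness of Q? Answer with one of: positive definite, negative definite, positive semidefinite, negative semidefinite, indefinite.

Symmetric row and column elimination reduces A to a congruent diagonal form with pivots -5, -6/5, -1, -4.
Counting signs: 4 negative.
Hence Q is negative definite.

negative definite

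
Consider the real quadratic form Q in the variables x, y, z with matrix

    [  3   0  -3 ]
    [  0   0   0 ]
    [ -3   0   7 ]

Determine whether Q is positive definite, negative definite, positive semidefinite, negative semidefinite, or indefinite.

positive semidefinite

Congruent diagonalization of A (simultaneous row and column reduction) yields pivots 3, 0, 4.
That gives 2 positive, 1 zero pivots.
Hence Q is positive semidefinite.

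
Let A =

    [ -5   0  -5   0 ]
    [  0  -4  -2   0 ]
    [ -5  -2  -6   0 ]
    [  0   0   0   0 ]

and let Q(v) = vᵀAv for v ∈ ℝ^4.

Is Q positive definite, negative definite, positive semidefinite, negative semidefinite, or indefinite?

Congruent diagonalization of A (simultaneous row and column reduction) yields pivots -5, -4, 0, 0.
Counting signs: 2 negative, 2 zero.
Hence Q is negative semidefinite.

negative semidefinite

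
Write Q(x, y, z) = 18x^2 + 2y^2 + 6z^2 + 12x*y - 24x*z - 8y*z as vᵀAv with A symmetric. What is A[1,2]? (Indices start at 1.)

6

The coefficient of x·y in Q is 12. For a symmetric A this equals A[1,2] + A[2,1] = 2·A[1,2].
So A[1,2] = 12/2 = 6.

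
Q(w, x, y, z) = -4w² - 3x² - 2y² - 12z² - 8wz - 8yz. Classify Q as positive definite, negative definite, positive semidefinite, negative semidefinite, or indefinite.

negative semidefinite

The associated matrix is A = [[-4, 0, 0, -4], [0, -3, 0, 0], [0, 0, -2, -4], [-4, 0, -4, -12]].
Applying the same elementary operations to the rows and columns of A produces a congruent diagonal matrix with entries -4, -3, -2, 0.
Counting signs: 3 negative, 1 zero.
Hence Q is negative semidefinite.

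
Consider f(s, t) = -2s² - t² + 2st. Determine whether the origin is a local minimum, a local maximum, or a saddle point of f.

local maximum

The Hessian at the origin is H = [[-4, 2], [2, -2]].
det H = -4·-2 − (2)² = 4 > 0 and H[1,1] = -4 < 0, so H is negative definite.
Therefore the origin is a local maximum.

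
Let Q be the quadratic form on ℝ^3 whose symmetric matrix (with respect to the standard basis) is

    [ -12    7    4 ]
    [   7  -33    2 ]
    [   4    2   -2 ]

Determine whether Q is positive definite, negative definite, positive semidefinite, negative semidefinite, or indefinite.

negative definite

Congruent diagonalization of A (simultaneous row and column reduction) yields pivots -12, -347/12, -6/347.
Counting signs: 3 negative.
Hence Q is negative definite.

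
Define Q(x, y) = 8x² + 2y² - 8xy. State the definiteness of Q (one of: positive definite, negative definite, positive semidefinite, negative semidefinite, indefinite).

positive semidefinite

Write A = [[8, -4], [-4, 2]].
Applying the same elementary operations to the rows and columns of A produces a congruent diagonal matrix with entries 8, 0.
That gives 1 positive, 1 zero pivots.
Hence Q is positive semidefinite.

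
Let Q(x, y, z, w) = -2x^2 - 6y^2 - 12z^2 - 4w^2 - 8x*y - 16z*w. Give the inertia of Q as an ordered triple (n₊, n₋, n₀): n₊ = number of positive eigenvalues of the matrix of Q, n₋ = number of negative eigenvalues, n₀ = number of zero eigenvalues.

The symmetric matrix is A = [[-2, -4, 0, 0], [-4, -6, 0, 0], [0, 0, -12, -8], [0, 0, -8, -4]].
Applying the same elementary operations to the rows and columns of A produces a congruent diagonal matrix with entries -2, 2, -12, 4/3.
Counting signs: 2 positive, 2 negative.

(2, 2, 0)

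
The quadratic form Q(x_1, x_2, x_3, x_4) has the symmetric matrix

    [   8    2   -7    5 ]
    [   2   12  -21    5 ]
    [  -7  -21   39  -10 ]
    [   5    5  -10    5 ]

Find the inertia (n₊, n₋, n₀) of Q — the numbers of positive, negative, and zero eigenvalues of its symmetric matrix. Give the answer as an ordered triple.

Congruent diagonalization of A (simultaneous row and column reduction) yields pivots 8, 23/2, 15/23, 0.
So there are 3 positive, 1 zero pivots.

(3, 0, 1)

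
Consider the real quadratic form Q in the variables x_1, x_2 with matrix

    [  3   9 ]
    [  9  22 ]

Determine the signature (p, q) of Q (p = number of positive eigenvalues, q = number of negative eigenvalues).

(1, 1)

Congruent diagonalization of A (simultaneous row and column reduction) yields pivots 3, -5.
Counting signs: 1 positive, 1 negative.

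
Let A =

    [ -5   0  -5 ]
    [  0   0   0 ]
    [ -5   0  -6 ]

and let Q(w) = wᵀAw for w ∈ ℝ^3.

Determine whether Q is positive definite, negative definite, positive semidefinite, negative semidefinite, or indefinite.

Row-reducing A symmetrically gives the diagonal entries -5, 0, -1.
That gives 2 negative, 1 zero pivots.
Hence Q is negative semidefinite.

negative semidefinite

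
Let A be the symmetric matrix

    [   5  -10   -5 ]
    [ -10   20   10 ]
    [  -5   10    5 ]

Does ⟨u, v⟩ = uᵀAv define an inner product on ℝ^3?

no

Applying the same elementary operations to the rows and columns of A produces a congruent diagonal matrix with entries 5, 0, 0.
So there are 1 positive, 2 zero pivots.
Hence Q is positive semidefinite.
⟨·,·⟩ is an inner product exactly when A is positive definite.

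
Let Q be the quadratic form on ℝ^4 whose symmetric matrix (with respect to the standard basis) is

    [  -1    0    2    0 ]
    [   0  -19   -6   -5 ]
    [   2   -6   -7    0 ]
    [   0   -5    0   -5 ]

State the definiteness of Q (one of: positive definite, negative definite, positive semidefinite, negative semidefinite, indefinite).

negative definite

Leading principal minors: Δ_1 = -1, Δ_2 = 19, Δ_3 = -21, Δ_4 = 30.
The signs alternate starting with Δ_1 < 0, so by Sylvester's criterion Q is negative definite.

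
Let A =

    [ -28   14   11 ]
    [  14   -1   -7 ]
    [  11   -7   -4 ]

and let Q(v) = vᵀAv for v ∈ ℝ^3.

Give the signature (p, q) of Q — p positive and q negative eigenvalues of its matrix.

Symmetric row and column elimination reduces A to a congruent diagonal form with pivots -28, 6, -3/56.
Counting signs: 1 positive, 2 negative.

(1, 2)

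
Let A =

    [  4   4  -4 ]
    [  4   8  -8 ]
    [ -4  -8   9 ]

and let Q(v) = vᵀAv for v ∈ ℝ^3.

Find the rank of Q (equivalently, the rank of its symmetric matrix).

Applying the same elementary operations to the rows and columns of A produces a congruent diagonal matrix with entries 4, 4, 1.
That gives 3 positive pivots.
The rank is the number of nonzero pivots: 3.

3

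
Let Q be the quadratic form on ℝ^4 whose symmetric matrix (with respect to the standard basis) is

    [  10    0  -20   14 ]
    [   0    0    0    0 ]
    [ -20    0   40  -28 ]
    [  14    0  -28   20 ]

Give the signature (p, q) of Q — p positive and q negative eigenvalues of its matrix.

(2, 0)

Applying the same elementary operations to the rows and columns of A produces a congruent diagonal matrix with entries 10, 0, 0, 2/5.
That gives 2 positive, 2 zero pivots.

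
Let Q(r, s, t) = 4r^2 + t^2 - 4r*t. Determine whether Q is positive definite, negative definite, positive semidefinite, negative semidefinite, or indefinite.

The associated matrix is A = [[4, 0, -2], [0, 0, 0], [-2, 0, 1]].
Congruent diagonalization of A (simultaneous row and column reduction) yields pivots 4, 0, 0.
Counting signs: 1 positive, 2 zero.
Hence Q is positive semidefinite.

positive semidefinite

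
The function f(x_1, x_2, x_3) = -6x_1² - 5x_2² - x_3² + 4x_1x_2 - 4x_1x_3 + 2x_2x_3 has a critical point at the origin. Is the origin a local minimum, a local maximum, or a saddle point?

local maximum

The Hessian at the origin is H = [[-12, 4, -4], [4, -10, 2], [-4, 2, -2]].
Applying the same elementary operations to the rows and columns of H produces a congruent diagonal matrix with entries -12, -26/3, -8/13.
That gives 3 negative pivots.
H is negative definite, so the origin is a strict local maximum.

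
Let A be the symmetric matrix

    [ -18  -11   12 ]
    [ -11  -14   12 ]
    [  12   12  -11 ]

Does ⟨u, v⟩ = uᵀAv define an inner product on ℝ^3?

no

Symmetric row and column elimination reduces A to a congruent diagonal form with pivots -18, -131/18, -1/131.
That gives 3 negative pivots.
Hence Q is negative definite.
⟨·,·⟩ is an inner product exactly when A is positive definite.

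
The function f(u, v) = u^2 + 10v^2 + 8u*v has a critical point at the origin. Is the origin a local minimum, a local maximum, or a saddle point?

saddle point

The Hessian at the origin is H = [[2, 8], [8, 20]].
det H = 2·20 − (8)² = -24 < 0, so H is indefinite.
Therefore the origin is a saddle point.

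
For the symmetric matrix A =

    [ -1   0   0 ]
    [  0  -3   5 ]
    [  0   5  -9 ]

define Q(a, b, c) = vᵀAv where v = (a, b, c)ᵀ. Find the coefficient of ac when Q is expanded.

The coefficient of ac is A[1,3] + A[3,1] = 2·0 = 0.

0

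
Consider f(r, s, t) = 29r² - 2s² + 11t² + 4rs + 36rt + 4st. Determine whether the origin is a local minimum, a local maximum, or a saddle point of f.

saddle point

The Hessian at the origin is H = [[58, 4, 36], [4, -4, 4], [36, 4, 22]].
Applying the same elementary operations to the rows and columns of H produces a congruent diagonal matrix with entries 58, -124/29, 6/31.
Counting signs: 2 positive, 1 negative.
H is indefinite, so the origin is a saddle point.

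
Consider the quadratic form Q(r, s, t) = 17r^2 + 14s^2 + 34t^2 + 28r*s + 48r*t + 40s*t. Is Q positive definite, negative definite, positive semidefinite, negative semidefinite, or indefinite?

positive definite

The symmetric matrix of Q is A = [[17, 14, 24], [14, 14, 20], [24, 20, 34]].
Leading principal minors: Δ_1 = 17, Δ_2 = 42, Δ_3 = 4.
All leading principal minors are positive, so by Sylvester's criterion Q is positive definite.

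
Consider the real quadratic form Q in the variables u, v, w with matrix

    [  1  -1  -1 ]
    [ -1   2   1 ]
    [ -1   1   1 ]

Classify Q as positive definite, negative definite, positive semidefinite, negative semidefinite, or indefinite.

Applying the same elementary operations to the rows and columns of A produces a congruent diagonal matrix with entries 1, 1, 0.
Counting signs: 2 positive, 1 zero.
Hence Q is positive semidefinite.

positive semidefinite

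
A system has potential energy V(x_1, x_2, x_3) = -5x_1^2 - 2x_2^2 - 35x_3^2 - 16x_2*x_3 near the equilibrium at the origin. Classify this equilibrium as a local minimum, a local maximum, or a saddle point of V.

The Hessian at the origin is H = [[-10, 0, 0], [0, -4, -16], [0, -16, -70]].
An LDLᵀ factorisation of H has diagonal entries -10, -4, -6.
Counting signs: 3 negative.
H is negative definite, so the origin is a strict local maximum.

local maximum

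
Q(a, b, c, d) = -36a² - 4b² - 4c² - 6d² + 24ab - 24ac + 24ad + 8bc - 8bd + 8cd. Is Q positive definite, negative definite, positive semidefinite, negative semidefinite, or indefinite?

Write A = [[-36, 12, -12, 12], [12, -4, 4, -4], [-12, 4, -4, 4], [12, -4, 4, -6]].
Applying the same elementary operations to the rows and columns of A produces a congruent diagonal matrix with entries -36, 0, 0, -2.
That gives 2 negative, 2 zero pivots.
Hence Q is negative semidefinite.

negative semidefinite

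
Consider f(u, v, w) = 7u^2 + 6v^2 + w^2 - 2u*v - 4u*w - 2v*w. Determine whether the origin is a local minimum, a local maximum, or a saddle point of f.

local minimum

The Hessian at the origin is H = [[14, -2, -4], [-2, 12, -2], [-4, -2, 2]].
An LDLᵀ factorisation of H has diagonal entries 14, 82/7, 12/41.
So there are 3 positive pivots.
H is positive definite, so the origin is a strict local minimum.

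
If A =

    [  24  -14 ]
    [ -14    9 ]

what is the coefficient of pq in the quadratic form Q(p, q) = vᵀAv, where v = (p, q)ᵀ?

-28

The coefficient of pq is A[1,2] + A[2,1] = 2·(-14) = -28.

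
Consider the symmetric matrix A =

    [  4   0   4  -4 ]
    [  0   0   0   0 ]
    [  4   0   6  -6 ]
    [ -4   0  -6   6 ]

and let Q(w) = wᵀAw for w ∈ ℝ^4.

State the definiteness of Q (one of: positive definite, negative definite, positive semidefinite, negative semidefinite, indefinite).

Applying the same elementary operations to the rows and columns of A produces a congruent diagonal matrix with entries 4, 0, 2, 0.
So there are 2 positive, 2 zero pivots.
Hence Q is positive semidefinite.

positive semidefinite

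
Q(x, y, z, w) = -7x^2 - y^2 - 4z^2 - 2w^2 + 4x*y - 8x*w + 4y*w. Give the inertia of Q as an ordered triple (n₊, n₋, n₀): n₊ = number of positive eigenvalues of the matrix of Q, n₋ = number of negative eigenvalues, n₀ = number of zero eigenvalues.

(1, 3, 0)

Write A = [[-7, 2, 0, -4], [2, -1, 0, 2], [0, 0, -4, 0], [-4, 2, 0, -2]].
Applying the same elementary operations to the rows and columns of A produces a congruent diagonal matrix with entries -7, -3/7, -4, 2.
Counting signs: 1 positive, 3 negative.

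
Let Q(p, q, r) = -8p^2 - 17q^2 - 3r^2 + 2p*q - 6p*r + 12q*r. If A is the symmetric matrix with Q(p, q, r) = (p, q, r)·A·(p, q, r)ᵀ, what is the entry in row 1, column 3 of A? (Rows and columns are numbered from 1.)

The coefficient of p·r in Q is -6. For a symmetric A this equals A[1,3] + A[3,1] = 2·A[1,3].
So A[1,3] = -6/2 = -3.

-3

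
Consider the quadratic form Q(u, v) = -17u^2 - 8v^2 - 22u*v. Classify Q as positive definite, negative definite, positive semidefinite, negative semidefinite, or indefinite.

The symmetric matrix of Q is [[-17, -11], [-11, -8]].
For the 2×2 matrix [[-17, -11], [-11, -8]]: det = -17·-8 − (-11)² = 15, trace = -25.
det > 0 so both eigenvalues share the sign of the trace; trace = -25 < 0 ⇒ both negative.

negative definite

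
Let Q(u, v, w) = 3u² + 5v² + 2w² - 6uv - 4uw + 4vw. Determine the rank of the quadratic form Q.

Write A = [[3, -3, -2], [-3, 5, 2], [-2, 2, 2]].
Applying the same elementary operations to the rows and columns of A produces a congruent diagonal matrix with entries 3, 2, 2/3.
Counting signs: 3 positive.
The rank is the number of nonzero pivots: 3.

3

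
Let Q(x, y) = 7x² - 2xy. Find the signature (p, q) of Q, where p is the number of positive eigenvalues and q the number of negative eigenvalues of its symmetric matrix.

Write A = [[7, -1], [-1, 0]].
An LDLᵀ factorisation of A has diagonal entries 7, -1/7.
That gives 1 positive, 1 negative pivots.

(1, 1)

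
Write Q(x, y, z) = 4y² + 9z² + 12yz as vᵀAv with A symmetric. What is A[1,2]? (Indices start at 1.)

The coefficient of x·y in Q is 0. For a symmetric A this equals A[1,2] + A[2,1] = 2·A[1,2].
So A[1,2] = 0/2 = 0.

0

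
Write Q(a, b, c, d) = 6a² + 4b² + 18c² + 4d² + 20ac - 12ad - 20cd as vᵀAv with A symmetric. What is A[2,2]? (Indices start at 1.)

4

The coefficient of b² in Q is 4, and that is exactly A[2,2].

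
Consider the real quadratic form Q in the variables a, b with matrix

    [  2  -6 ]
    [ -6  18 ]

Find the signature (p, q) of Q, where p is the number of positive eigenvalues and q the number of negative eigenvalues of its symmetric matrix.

Row-reducing A symmetrically gives the diagonal entries 2, 0.
Counting signs: 1 positive, 1 zero.

(1, 0)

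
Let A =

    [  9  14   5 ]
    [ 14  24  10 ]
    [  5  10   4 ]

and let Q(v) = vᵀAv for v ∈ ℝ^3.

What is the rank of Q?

Row-reducing A symmetrically gives the diagonal entries 9, 20/9, -1.
That gives 2 positive, 1 negative pivots.
The rank is the number of nonzero pivots: 3.

3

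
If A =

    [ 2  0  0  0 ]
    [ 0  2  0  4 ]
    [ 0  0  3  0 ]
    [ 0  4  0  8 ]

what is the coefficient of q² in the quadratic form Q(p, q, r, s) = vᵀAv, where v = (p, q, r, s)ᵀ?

2

The coefficient of q² is the diagonal entry A[2,2] = 2.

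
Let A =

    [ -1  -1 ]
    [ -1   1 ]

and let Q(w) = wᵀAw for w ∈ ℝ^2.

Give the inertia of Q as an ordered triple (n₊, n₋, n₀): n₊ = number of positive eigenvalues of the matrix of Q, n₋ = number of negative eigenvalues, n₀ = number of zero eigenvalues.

Symmetric row and column elimination reduces A to a congruent diagonal form with pivots -1, 2.
That gives 1 positive, 1 negative pivots.

(1, 1, 0)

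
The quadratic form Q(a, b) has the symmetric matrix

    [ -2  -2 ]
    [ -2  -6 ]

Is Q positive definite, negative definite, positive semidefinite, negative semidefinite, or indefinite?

Symmetric row and column elimination reduces A to a congruent diagonal form with pivots -2, -4.
Counting signs: 2 negative.
Hence Q is negative definite.

negative definite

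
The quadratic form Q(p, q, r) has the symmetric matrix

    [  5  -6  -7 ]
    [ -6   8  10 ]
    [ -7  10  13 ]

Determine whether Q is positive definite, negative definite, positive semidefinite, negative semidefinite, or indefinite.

positive semidefinite

Symmetric row and column elimination reduces A to a congruent diagonal form with pivots 5, 4/5, 0.
So there are 2 positive, 1 zero pivots.
Hence Q is positive semidefinite.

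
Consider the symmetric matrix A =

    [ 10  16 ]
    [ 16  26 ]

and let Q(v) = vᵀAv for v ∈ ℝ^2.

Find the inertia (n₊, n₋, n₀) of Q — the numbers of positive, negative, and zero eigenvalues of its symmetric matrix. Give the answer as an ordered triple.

(2, 0, 0)

Applying the same elementary operations to the rows and columns of A produces a congruent diagonal matrix with entries 10, 2/5.
Counting signs: 2 positive.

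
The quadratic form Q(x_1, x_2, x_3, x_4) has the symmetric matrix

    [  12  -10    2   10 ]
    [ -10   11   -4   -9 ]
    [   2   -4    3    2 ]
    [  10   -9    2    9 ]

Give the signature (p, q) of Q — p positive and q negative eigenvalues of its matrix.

Congruent diagonalization of A (simultaneous row and column reduction) yields pivots 12, 8/3, 5/8, 2/5.
So there are 4 positive pivots.

(4, 0)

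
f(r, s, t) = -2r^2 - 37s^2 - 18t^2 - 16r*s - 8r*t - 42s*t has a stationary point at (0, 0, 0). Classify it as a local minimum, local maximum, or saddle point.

The Hessian at the origin is H = [[-4, -16, -8], [-16, -74, -42], [-8, -42, -36]].
An LDLᵀ factorisation of H has diagonal entries -4, -10, -10.
So there are 3 negative pivots.
H is negative definite, so the origin is a strict local maximum.

local maximum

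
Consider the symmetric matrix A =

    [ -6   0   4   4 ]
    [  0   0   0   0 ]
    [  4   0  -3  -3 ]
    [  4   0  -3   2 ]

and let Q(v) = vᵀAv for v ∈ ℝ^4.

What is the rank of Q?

3

Congruent diagonalization of A (simultaneous row and column reduction) yields pivots -6, 0, -1/3, 5.
That gives 1 positive, 2 negative, 1 zero pivots.
The rank is the number of nonzero pivots: 3.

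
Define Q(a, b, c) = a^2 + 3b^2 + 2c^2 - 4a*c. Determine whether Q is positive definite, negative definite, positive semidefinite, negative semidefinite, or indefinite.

Write A = [[1, 0, -2], [0, 3, 0], [-2, 0, 2]].
Symmetric row and column elimination reduces A to a congruent diagonal form with pivots 1, 3, -2.
Counting signs: 2 positive, 1 negative.
Hence Q is indefinite.

indefinite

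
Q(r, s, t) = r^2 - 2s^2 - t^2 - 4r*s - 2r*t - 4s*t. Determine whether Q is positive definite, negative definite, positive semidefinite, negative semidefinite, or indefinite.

Write A = [[1, -2, -1], [-2, -2, -2], [-1, -2, -1]].
Symmetric row and column elimination reduces A to a congruent diagonal form with pivots 1, -6, 2/3.
So there are 2 positive, 1 negative pivots.
Hence Q is indefinite.

indefinite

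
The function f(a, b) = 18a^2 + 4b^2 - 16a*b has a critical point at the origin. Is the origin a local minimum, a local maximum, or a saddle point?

local minimum

The Hessian at the origin is H = [[36, -16], [-16, 8]].
det H = 36·8 − (-16)² = 32 > 0 and H[1,1] = 36 > 0, so H is positive definite.
Therefore the origin is a local minimum.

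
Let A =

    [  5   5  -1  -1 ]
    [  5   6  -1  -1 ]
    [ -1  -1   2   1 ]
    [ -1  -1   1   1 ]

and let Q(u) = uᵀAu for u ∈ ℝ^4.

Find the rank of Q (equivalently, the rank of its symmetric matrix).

An LDLᵀ factorisation of A has diagonal entries 5, 1, 9/5, 4/9.
Counting signs: 4 positive.
The rank is the number of nonzero pivots: 4.

4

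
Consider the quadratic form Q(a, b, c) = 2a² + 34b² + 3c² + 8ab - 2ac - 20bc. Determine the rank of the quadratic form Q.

The symmetric matrix is A = [[2, 4, -1], [4, 34, -10], [-1, -10, 3]].
Congruent diagonalization of A (simultaneous row and column reduction) yields pivots 2, 26, 1/26.
Counting signs: 3 positive.
The rank is the number of nonzero pivots: 3.

3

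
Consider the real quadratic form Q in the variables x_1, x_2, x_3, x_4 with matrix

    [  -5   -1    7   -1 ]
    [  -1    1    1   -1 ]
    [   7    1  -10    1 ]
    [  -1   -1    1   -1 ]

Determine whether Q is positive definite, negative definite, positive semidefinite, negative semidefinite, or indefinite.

indefinite

Symmetric row and column elimination reduces A to a congruent diagonal form with pivots -5, 6/5, -1/3, 0.
That gives 1 positive, 2 negative, 1 zero pivots.
Hence Q is indefinite.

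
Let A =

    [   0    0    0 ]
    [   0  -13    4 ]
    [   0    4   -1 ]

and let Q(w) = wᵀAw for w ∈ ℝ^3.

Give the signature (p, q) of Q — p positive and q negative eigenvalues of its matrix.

(1, 1)

Symmetric row and column elimination reduces A to a congruent diagonal form with pivots 0, -13, 3/13.
So there are 1 positive, 1 negative, 1 zero pivots.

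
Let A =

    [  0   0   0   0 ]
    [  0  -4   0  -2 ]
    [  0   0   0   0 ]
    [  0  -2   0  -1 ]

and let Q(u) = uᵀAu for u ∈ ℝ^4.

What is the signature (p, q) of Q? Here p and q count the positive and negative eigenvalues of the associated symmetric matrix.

Symmetric row and column elimination reduces A to a congruent diagonal form with pivots 0, -4, 0, 0.
So there are 1 negative, 3 zero pivots.

(0, 1)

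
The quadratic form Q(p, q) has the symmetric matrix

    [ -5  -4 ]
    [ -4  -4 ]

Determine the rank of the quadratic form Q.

Congruent diagonalization of A (simultaneous row and column reduction) yields pivots -5, -4/5.
That gives 2 negative pivots.
The rank is the number of nonzero pivots: 2.

2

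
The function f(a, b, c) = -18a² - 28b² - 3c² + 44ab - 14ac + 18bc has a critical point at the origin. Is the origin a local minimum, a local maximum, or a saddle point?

local maximum

The Hessian at the origin is H = [[-36, 44, -14], [44, -56, 18], [-14, 18, -6]].
Row-reducing H symmetrically gives the diagonal entries -36, -20/9, -1/5.
That gives 3 negative pivots.
H is negative definite, so the origin is a strict local maximum.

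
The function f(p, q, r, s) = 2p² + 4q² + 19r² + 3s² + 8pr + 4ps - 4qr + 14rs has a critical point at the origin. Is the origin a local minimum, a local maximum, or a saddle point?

The Hessian at the origin is H = [[4, 0, 8, 4], [0, 8, -4, 0], [8, -4, 38, 14], [4, 0, 14, 6]].
Row-reducing H symmetrically gives the diagonal entries 4, 8, 20, 1/5.
Counting signs: 4 positive.
H is positive definite, so the origin is a strict local minimum.

local minimum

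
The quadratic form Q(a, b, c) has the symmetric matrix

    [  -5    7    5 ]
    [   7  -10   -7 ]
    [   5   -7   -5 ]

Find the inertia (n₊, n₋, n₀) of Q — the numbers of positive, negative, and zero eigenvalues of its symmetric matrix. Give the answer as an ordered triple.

Row-reducing A symmetrically gives the diagonal entries -5, -1/5, 0.
So there are 2 negative, 1 zero pivots.

(0, 2, 1)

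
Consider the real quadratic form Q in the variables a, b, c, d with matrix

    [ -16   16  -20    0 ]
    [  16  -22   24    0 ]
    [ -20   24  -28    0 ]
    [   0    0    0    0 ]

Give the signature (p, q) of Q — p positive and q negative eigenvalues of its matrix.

(0, 3)

Row-reducing A symmetrically gives the diagonal entries -16, -6, -1/3, 0.
Counting signs: 3 negative, 1 zero.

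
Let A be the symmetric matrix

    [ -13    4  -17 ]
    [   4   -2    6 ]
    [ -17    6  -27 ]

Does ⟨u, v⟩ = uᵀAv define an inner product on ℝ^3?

Symmetric row and column elimination reduces A to a congruent diagonal form with pivots -13, -10/13, -4.
So there are 3 negative pivots.
Hence Q is negative definite.
⟨·,·⟩ is an inner product exactly when A is positive definite.

no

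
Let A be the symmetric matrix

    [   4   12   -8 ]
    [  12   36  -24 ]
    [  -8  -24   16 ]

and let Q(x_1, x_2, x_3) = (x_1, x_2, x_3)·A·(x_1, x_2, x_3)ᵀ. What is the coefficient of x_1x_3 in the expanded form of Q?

-16

The coefficient of x_1x_3 is A[1,3] + A[3,1] = 2·(-8) = -16.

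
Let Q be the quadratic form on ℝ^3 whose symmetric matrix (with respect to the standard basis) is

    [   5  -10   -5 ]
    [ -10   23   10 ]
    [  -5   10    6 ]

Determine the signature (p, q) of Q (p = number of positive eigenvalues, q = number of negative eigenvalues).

(3, 0)

Congruent diagonalization of A (simultaneous row and column reduction) yields pivots 5, 3, 1.
So there are 3 positive pivots.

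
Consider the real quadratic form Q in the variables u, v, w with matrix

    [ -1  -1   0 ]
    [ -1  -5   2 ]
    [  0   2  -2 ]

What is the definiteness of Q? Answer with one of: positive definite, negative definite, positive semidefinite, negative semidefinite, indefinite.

Congruent diagonalization of A (simultaneous row and column reduction) yields pivots -1, -4, -1.
Counting signs: 3 negative.
Hence Q is negative definite.

negative definite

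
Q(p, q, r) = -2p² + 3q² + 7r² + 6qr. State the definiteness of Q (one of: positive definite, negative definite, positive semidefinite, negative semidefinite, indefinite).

Write A = [[-2, 0, 0], [0, 3, 3], [0, 3, 7]].
Symmetric row and column elimination reduces A to a congruent diagonal form with pivots -2, 3, 4.
Counting signs: 2 positive, 1 negative.
Hence Q is indefinite.

indefinite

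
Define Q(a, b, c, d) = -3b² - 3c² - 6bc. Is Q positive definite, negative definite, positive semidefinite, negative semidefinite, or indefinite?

Write A = [[0, 0, 0, 0], [0, -3, -3, 0], [0, -3, -3, 0], [0, 0, 0, 0]].
Congruent diagonalization of A (simultaneous row and column reduction) yields pivots 0, -3, 0, 0.
Counting signs: 1 negative, 3 zero.
Hence Q is negative semidefinite.

negative semidefinite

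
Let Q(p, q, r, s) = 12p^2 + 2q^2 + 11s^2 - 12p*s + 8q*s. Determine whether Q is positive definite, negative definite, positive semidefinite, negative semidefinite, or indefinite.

positive semidefinite

Write A = [[12, 0, 0, -6], [0, 2, 0, 4], [0, 0, 0, 0], [-6, 4, 0, 11]].
Congruent diagonalization of A (simultaneous row and column reduction) yields pivots 12, 2, 0, 0.
So there are 2 positive, 2 zero pivots.
Hence Q is positive semidefinite.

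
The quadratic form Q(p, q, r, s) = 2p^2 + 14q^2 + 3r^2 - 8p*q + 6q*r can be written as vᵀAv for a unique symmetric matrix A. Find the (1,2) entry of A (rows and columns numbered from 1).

The coefficient of p·q in Q is -8. For a symmetric A this equals A[1,2] + A[2,1] = 2·A[1,2].
So A[1,2] = -8/2 = -4.

-4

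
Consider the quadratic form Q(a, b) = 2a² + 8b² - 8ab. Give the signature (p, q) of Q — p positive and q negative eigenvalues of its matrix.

(1, 0)

Write A = [[2, -4], [-4, 8]].
Congruent diagonalization of A (simultaneous row and column reduction) yields pivots 2, 0.
So there are 1 positive, 1 zero pivots.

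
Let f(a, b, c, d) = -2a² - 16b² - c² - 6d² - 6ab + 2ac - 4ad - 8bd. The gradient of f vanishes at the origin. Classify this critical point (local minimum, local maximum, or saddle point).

The Hessian at the origin is H = [[-4, -6, 2, -4], [-6, -32, 0, -8], [2, 0, -2, 0], [-4, -8, 0, -12]].
Symmetric row and column elimination reduces H to a congruent diagonal form with pivots -4, -23, -14/23, -20/7.
That gives 4 negative pivots.
H is negative definite, so the origin is a strict local maximum.

local maximum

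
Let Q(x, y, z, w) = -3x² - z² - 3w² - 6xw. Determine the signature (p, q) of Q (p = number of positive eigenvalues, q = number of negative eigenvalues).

(0, 2)

The associated matrix is A = [[-3, 0, 0, -3], [0, 0, 0, 0], [0, 0, -1, 0], [-3, 0, 0, -3]].
Row-reducing A symmetrically gives the diagonal entries -3, 0, -1, 0.
So there are 2 negative, 2 zero pivots.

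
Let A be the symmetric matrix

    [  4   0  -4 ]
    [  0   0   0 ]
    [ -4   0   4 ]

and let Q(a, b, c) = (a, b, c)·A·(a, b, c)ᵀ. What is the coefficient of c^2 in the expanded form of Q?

4

The coefficient of c^2 is the diagonal entry A[3,3] = 4.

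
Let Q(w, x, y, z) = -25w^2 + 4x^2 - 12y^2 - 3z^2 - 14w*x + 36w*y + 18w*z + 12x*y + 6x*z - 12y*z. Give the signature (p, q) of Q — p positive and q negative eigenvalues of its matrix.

(2, 1)

Write A = [[-25, -7, 18, 9], [-7, 4, 6, 3], [18, 6, -12, -6], [9, 3, -6, -3]].
Applying the same elementary operations to the rows and columns of A produces a congruent diagonal matrix with entries -25, 149/25, 120/149, 0.
Counting signs: 2 positive, 1 negative, 1 zero.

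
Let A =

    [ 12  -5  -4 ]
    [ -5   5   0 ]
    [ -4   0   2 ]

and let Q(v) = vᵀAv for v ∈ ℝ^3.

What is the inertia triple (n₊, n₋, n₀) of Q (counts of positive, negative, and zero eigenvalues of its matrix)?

Applying the same elementary operations to the rows and columns of A produces a congruent diagonal matrix with entries 12, 35/12, -2/7.
That gives 2 positive, 1 negative pivots.

(2, 1, 0)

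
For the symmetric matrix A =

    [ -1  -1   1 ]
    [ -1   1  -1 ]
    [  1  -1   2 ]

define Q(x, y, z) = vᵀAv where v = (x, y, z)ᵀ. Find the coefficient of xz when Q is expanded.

The coefficient of xz is A[1,3] + A[3,1] = 2·1 = 2.

2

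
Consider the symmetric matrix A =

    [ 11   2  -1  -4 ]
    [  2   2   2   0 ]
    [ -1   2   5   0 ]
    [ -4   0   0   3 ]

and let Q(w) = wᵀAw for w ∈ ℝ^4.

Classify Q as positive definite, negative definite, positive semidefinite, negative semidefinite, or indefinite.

Leading principal minors: Δ_1 = 11, Δ_2 = 18, Δ_3 = 36, Δ_4 = 12.
All leading principal minors are positive, so by Sylvester's criterion Q is positive definite.

positive definite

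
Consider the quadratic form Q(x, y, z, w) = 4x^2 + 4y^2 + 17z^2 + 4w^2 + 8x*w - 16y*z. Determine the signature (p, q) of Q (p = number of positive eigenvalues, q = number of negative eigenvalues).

(3, 0)

The symmetric matrix is A = [[4, 0, 0, 4], [0, 4, -8, 0], [0, -8, 17, 0], [4, 0, 0, 4]].
Row-reducing A symmetrically gives the diagonal entries 4, 4, 1, 0.
So there are 3 positive, 1 zero pivots.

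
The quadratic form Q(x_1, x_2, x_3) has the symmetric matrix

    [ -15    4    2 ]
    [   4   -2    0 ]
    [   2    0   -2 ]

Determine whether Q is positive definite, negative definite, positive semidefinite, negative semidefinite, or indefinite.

Leading principal minors: Δ_1 = -15, Δ_2 = 14, Δ_3 = -20.
The signs alternate starting with Δ_1 < 0, so by Sylvester's criterion Q is negative definite.

negative definite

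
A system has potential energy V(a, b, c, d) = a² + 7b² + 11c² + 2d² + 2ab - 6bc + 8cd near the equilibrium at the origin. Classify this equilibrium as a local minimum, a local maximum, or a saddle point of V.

local minimum

The Hessian at the origin is H = [[2, 2, 0, 0], [2, 14, -6, 0], [0, -6, 22, 8], [0, 0, 8, 4]].
Congruent diagonalization of H (simultaneous row and column reduction) yields pivots 2, 12, 19, 12/19.
That gives 4 positive pivots.
H is positive definite, so the origin is a strict local minimum.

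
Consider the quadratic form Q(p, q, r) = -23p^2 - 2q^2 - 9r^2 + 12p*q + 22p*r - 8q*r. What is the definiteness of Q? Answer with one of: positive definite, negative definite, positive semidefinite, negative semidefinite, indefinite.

negative definite

The symmetric matrix of Q is A = [[-23, 6, 11], [6, -2, -4], [11, -4, -9]].
Leading principal minors: Δ_1 = -23, Δ_2 = 10, Δ_3 = -8.
The signs alternate starting with Δ_1 < 0, so by Sylvester's criterion Q is negative definite.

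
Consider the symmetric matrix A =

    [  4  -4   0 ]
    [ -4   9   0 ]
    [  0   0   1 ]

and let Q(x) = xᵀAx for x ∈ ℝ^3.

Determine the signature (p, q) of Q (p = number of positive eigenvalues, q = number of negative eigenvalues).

Symmetric row and column elimination reduces A to a congruent diagonal form with pivots 4, 5, 1.
So there are 3 positive pivots.

(3, 0)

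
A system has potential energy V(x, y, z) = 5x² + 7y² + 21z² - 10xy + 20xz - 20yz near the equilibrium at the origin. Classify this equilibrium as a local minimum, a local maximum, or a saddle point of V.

local minimum

The Hessian at the origin is H = [[10, -10, 20], [-10, 14, -20], [20, -20, 42]].
An LDLᵀ factorisation of H has diagonal entries 10, 4, 2.
Counting signs: 3 positive.
H is positive definite, so the origin is a strict local minimum.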